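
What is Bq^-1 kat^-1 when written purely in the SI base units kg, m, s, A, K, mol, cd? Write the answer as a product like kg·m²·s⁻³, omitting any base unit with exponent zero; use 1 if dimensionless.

s²·mol⁻¹

Bq = s⁻¹.
So Bq⁻¹ = s.
kat = s⁻¹·mol.
So kat⁻¹ = s·mol⁻¹.
Combining: Bq⁻¹·kat⁻¹ = s · (s·mol⁻¹) = s²·mol⁻¹.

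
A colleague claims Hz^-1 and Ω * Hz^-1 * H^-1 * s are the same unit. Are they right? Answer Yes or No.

Yes

Left side:
  Hz = 1/s = s⁻¹ (frequency is cycles per second).
  So Hz⁻¹ = s.
Right side:
  Ω = V/A (resistance = voltage per current),
      = kg·m²·s⁻³·A⁻².
  Hz = 1/s = s⁻¹ (frequency is cycles per second).
  So Hz⁻¹ = s.
  H = Wb/A (inductance = flux per current),
      = kg·m²·s⁻²·A⁻².
  So H⁻¹ = kg⁻¹·m⁻²·s²·A².
  Combining: Ω·Hz⁻¹·H⁻¹·s = (kg·m²·s⁻³·A⁻²) · s · (kg⁻¹·m⁻²·s²·A²) · s = s.
Both reduce to s.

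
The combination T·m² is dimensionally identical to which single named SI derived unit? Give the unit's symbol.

T = kg·s⁻²·A⁻¹.
Combining: T·m² = (kg·s⁻²·A⁻¹) · m² = kg·m²·s⁻²·A⁻¹.
kg·m²·s⁻²·A⁻¹ is the base-SI form of the weber.

Wb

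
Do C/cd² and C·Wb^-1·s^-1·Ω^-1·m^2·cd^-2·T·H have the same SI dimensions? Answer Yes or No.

Yes

Left side:
  C = A·s = s·A (charge = current × time).
  Combining: C·cd⁻² = (s·A) · cd⁻² = s·A·cd⁻².
Right side:
  C = s·A.
  Wb = kg·m²·s⁻²·A⁻¹.
  So Wb⁻¹ = kg⁻¹·m⁻²·s²·A.
  Ω = kg·m²·s⁻³·A⁻².
  So Ω⁻¹ = kg⁻¹·m⁻²·s³·A².
  T = kg·s⁻²·A⁻¹.
  H = kg·m²·s⁻²·A⁻².
  Combining: C·Wb⁻¹·s⁻¹·Ω⁻¹·m²·cd⁻²·T·H = (s·A) · (kg⁻¹·m⁻²·s²·A) · s⁻¹ · (kg⁻¹·m⁻²·s³·A²) · m² · cd⁻² · (kg·s⁻²·A⁻¹) · (kg·m²·s⁻²·A⁻²) = s·A·cd⁻².
Both reduce to s·A·cd⁻².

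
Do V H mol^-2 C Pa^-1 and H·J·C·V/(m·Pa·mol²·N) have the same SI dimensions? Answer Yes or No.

Yes

Left side:
  V = kg·m²·s⁻³·A⁻¹.
  H = kg·m²·s⁻²·A⁻².
  C = s·A.
  Pa = kg·m⁻¹·s⁻².
  So Pa⁻¹ = kg⁻¹·m·s².
  Combining: V·H·mol⁻²·C·Pa⁻¹ = (kg·m²·s⁻³·A⁻¹) · (kg·m²·s⁻²·A⁻²) · mol⁻² · (s·A) · (kg⁻¹·m·s²) = kg·m⁵·s⁻²·A⁻²·mol⁻².
Right side:
  H = Wb/A (inductance = flux per current),
      = kg·m²·s⁻²·A⁻².
  J = N·m (work = force × distance),
      = kg·m²·s⁻².
  Pa = N/m² (pressure = force per area),
      = kg·m⁻¹·s⁻².
  So Pa⁻¹ = kg⁻¹·m·s².
  C = A·s = s·A (charge = current × time).
  V = W/A (potential = power per current),
      = kg·m²·s⁻³·A⁻¹.
  N = kg·m/s² = kg·m·s⁻² (force = mass × acceleration).
  So N⁻¹ = kg⁻¹·m⁻¹·s².
  Combining: H·m⁻¹·J·Pa⁻¹·C·mol⁻²·V·N⁻¹ = (kg·m²·s⁻²·A⁻²) · m⁻¹ · (kg·m²·s⁻²) · (kg⁻¹·m·s²) · (s·A) · mol⁻² · (kg·m²·s⁻³·A⁻¹) · (kg⁻¹·m⁻¹·s²) = kg·m⁵·s⁻²·A⁻²·mol⁻².
Both reduce to kg·m⁵·s⁻²·A⁻²·mol⁻².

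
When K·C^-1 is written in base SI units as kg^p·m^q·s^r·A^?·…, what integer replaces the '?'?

-1

C = A·s = s·A (charge = current × time).
So C⁻¹ = s⁻¹·A⁻¹.
Combining: K·C⁻¹ = K · (s⁻¹·A⁻¹) = s⁻¹·A⁻¹·K.
The exponent of A is -1.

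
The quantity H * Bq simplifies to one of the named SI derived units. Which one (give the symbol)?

Ω

H = Wb/A (inductance = flux per current),
    = kg·m²·s⁻²·A⁻².
Bq = 1/s = s⁻¹ (activity is decays per second).
Combining: H·Bq = (kg·m²·s⁻²·A⁻²) · s⁻¹ = kg·m²·s⁻³·A⁻².
kg·m²·s⁻³·A⁻² is the base-SI form of the ohm.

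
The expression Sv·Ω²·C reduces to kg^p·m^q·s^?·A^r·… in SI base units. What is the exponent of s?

Sv = J/kg (equivalent dose = energy per mass),
    = m²·s⁻².
Ω = V/A (resistance = voltage per current),
    = kg·m²·s⁻³·A⁻².
So Ω² = kg²·m⁴·s⁻⁶·A⁻⁴.
C = A·s = s·A (charge = current × time).
Combining: Sv·Ω²·C = (m²·s⁻²) · (kg²·m⁴·s⁻⁶·A⁻⁴) · (s·A) = kg²·m⁶·s⁻⁷·A⁻³.
The exponent of s is -7.

-7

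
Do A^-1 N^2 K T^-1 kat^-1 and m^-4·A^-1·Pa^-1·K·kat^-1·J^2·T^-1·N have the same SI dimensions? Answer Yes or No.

Left side:
  N = kg·m·s⁻².
  So N² = kg²·m²·s⁻⁴.
  T = kg·s⁻²·A⁻¹.
  So T⁻¹ = kg⁻¹·s²·A.
  kat = s⁻¹·mol.
  So kat⁻¹ = s·mol⁻¹.
  Combining: A⁻¹·N²·K·T⁻¹·kat⁻¹ = A⁻¹ · (kg²·m²·s⁻⁴) · K · (kg⁻¹·s²·A) · (s·mol⁻¹) = kg·m²·s⁻¹·K·mol⁻¹.
Right side:
  Pa = kg·m⁻¹·s⁻².
  So Pa⁻¹ = kg⁻¹·m·s².
  kat = s⁻¹·mol.
  So kat⁻¹ = s·mol⁻¹.
  J = kg·m²·s⁻².
  So J² = kg²·m⁴·s⁻⁴.
  T = kg·s⁻²·A⁻¹.
  So T⁻¹ = kg⁻¹·s²·A.
  N = kg·m·s⁻².
  Combining: m⁻⁴·A⁻¹·Pa⁻¹·K·kat⁻¹·J²·T⁻¹·N = m⁻⁴ · A⁻¹ · (kg⁻¹·m·s²) · K · (s·mol⁻¹) · (kg²·m⁴·s⁻⁴) · (kg⁻¹·s²·A) · (kg·m·s⁻²) = kg·m²·s⁻¹·K·mol⁻¹.
Both reduce to kg·m²·s⁻¹·K·mol⁻¹.

Yes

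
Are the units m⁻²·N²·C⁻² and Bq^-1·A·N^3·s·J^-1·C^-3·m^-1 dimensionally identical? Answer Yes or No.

No

Left side:
  N = kg·m/s² = kg·m·s⁻² (force = mass × acceleration).
  So N² = kg²·m²·s⁻⁴.
  C = A·s = s·A (charge = current × time).
  So C⁻² = s⁻²·A⁻².
  Combining: m⁻²·N²·C⁻² = m⁻² · (kg²·m²·s⁻⁴) · (s⁻²·A⁻²) = kg²·s⁻⁶·A⁻².
Right side:
  Bq = 1/s = s⁻¹ (activity is decays per second).
  So Bq⁻¹ = s.
  N = kg·m/s² = kg·m·s⁻² (force = mass × acceleration).
  So N³ = kg³·m³·s⁻⁶.
  J = N·m (work = force × distance),
      = kg·m²·s⁻².
  So J⁻¹ = kg⁻¹·m⁻²·s².
  C = A·s = s·A (charge = current × time).
  So C⁻³ = s⁻³·A⁻³.
  Combining: Bq⁻¹·A·N³·s·J⁻¹·C⁻³·m⁻¹ = s · A · (kg³·m³·s⁻⁶) · s · (kg⁻¹·m⁻²·s²) · (s⁻³·A⁻³) · m⁻¹ = kg²·s⁻⁵·A⁻².
Left is kg²·s⁻⁶·A⁻²; right is kg²·s⁻⁵·A⁻² — different.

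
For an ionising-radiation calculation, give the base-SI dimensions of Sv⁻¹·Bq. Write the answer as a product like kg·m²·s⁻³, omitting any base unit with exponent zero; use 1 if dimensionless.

Sv = J/kg (equivalent dose = energy per mass),
    = m²·s⁻².
So Sv⁻¹ = m⁻²·s².
Bq = 1/s = s⁻¹ (activity is decays per second).
Combining: Sv⁻¹·Bq = (m⁻²·s²) · s⁻¹ = m⁻²·s.

m⁻²·s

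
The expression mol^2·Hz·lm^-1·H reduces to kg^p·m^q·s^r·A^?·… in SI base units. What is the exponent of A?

Hz = 1/s = s⁻¹ (frequency is cycles per second).
lm = cd·sr = cd (luminous flux; sr is dimensionless).
So lm⁻¹ = cd⁻¹.
H = Wb/A (inductance = flux per current),
    = kg·m²·s⁻²·A⁻².
Combining: mol²·Hz·lm⁻¹·H = mol² · s⁻¹ · cd⁻¹ · (kg·m²·s⁻²·A⁻²) = kg·m²·s⁻³·A⁻²·mol²·cd⁻¹.
The exponent of A is -2.

-2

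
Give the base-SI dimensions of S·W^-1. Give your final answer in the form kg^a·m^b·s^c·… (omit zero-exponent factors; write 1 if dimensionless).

S = 1/Ω (conductance is reciprocal resistance),
    = kg⁻¹·m⁻²·s³·A².
W = J/s (power = energy per time),
    = kg·m²·s⁻³.
So W⁻¹ = kg⁻¹·m⁻²·s³.
Combining: S·W⁻¹ = (kg⁻¹·m⁻²·s³·A²) · (kg⁻¹·m⁻²·s³) = kg⁻²·m⁻⁴·s⁶·A².

kg⁻²·m⁻⁴·s⁶·A²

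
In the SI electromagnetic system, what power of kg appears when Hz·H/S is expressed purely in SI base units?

2

Hz = 1/s = s⁻¹ (frequency is cycles per second).
S = 1/Ω (conductance is reciprocal resistance),
    = kg⁻¹·m⁻²·s³·A².
So S⁻¹ = kg·m²·s⁻³·A⁻².
H = Wb/A (inductance = flux per current),
    = kg·m²·s⁻²·A⁻².
Combining: Hz·S⁻¹·H = s⁻¹ · (kg·m²·s⁻³·A⁻²) · (kg·m²·s⁻²·A⁻²) = kg²·m⁴·s⁻⁶·A⁻⁴.
The exponent of kg is 2.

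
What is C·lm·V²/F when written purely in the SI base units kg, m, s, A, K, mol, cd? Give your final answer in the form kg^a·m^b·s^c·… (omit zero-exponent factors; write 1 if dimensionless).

kg³·m⁶·s⁻⁹·A⁻³·cd

F = kg⁻¹·m⁻²·s⁴·A².
So F⁻¹ = kg·m²·s⁻⁴·A⁻².
C = s·A.
lm = cd.
V = kg·m²·s⁻³·A⁻¹.
So V² = kg²·m⁴·s⁻⁶·A⁻².
Combining: F⁻¹·C·lm·V² = (kg·m²·s⁻⁴·A⁻²) · (s·A) · cd · (kg²·m⁴·s⁻⁶·A⁻²) = kg³·m⁶·s⁻⁹·A⁻³·cd.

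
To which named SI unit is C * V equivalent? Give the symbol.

J

C = s·A.
V = kg·m²·s⁻³·A⁻¹.
Combining: C·V = (s·A) · (kg·m²·s⁻³·A⁻¹) = kg·m²·s⁻².
kg·m²·s⁻² is the base-SI form of the joule.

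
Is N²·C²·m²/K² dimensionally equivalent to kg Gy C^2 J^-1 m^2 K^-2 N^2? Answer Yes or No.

Yes

Left side:
  N = kg·m·s⁻².
  So N² = kg²·m²·s⁻⁴.
  C = s·A.
  So C² = s²·A².
  Combining: N²·C²·m²·K⁻² = (kg²·m²·s⁻⁴) · (s²·A²) · m² · K⁻² = kg²·m⁴·s⁻²·A²·K⁻².
Right side:
  Gy = m²·s⁻².
  C = s·A.
  So C² = s²·A².
  J = kg·m²·s⁻².
  So J⁻¹ = kg⁻¹·m⁻²·s².
  N = kg·m·s⁻².
  So N² = kg²·m²·s⁻⁴.
  Combining: kg·Gy·C²·J⁻¹·m²·K⁻²·N² = kg · (m²·s⁻²) · (s²·A²) · (kg⁻¹·m⁻²·s²) · m² · K⁻² · (kg²·m²·s⁻⁴) = kg²·m⁴·s⁻²·A²·K⁻².
Both reduce to kg²·m⁴·s⁻²·A²·K⁻².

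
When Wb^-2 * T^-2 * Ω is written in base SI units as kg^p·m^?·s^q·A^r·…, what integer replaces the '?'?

Wb = V·s (flux: a volt is a weber per second),
    = kg·m²·s⁻²·A⁻¹.
So Wb⁻² = kg⁻²·m⁻⁴·s⁴·A².
T = Wb/m² (flux density = flux per area),
    = kg·s⁻²·A⁻¹.
So T⁻² = kg⁻²·s⁴·A².
Ω = V/A (resistance = voltage per current),
    = kg·m²·s⁻³·A⁻².
Combining: Wb⁻²·T⁻²·Ω = (kg⁻²·m⁻⁴·s⁴·A²) · (kg⁻²·s⁴·A²) · (kg·m²·s⁻³·A⁻²) = kg⁻³·m⁻²·s⁵·A².
The exponent of m is -2.

-2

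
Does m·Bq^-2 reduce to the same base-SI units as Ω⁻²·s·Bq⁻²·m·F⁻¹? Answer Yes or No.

Left side:
  Bq = s⁻¹.
  So Bq⁻² = s².
  Combining: m·Bq⁻² = m · s² = m·s².
Right side:
  Ω = V/A (resistance = voltage per current),
      = kg·m²·s⁻³·A⁻².
  So Ω⁻² = kg⁻²·m⁻⁴·s⁶·A⁴.
  Bq = 1/s = s⁻¹ (activity is decays per second).
  So Bq⁻² = s².
  F = C/V (capacitance = charge per voltage),
      = A·s/(kg·m²·s⁻³·A⁻¹) (substituting C and V),
      = kg⁻¹·m⁻²·s⁴·A².
  So F⁻¹ = kg·m²·s⁻⁴·A⁻².
  Combining: Ω⁻²·s·Bq⁻²·m·F⁻¹ = (kg⁻²·m⁻⁴·s⁶·A⁴) · s · s² · m · (kg·m²·s⁻⁴·A⁻²) = kg⁻¹·m⁻¹·s⁵·A².
Left is m·s²; right is kg⁻¹·m⁻¹·s⁵·A² — different.

No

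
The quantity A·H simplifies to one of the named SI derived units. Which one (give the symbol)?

Wb

H = Wb/A (inductance = flux per current),
    = kg·m²·s⁻²·A⁻².
Combining: A·H = A · (kg·m²·s⁻²·A⁻²) = kg·m²·s⁻²·A⁻¹.
kg·m²·s⁻²·A⁻¹ is the base-SI form of the weber.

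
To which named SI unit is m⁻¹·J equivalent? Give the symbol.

N

J = kg·m²·s⁻².
Combining: m⁻¹·J = m⁻¹ · (kg·m²·s⁻²) = kg·m·s⁻².
kg·m·s⁻² is the base-SI form of the newton.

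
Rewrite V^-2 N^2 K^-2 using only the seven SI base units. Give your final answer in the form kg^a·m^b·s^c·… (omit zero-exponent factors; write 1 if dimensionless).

V = kg·m²·s⁻³·A⁻¹.
So V⁻² = kg⁻²·m⁻⁴·s⁶·A².
N = kg·m·s⁻².
So N² = kg²·m²·s⁻⁴.
Combining: V⁻²·N²·K⁻² = (kg⁻²·m⁻⁴·s⁶·A²) · (kg²·m²·s⁻⁴) · K⁻² = m⁻²·s²·A²·K⁻².

m⁻²·s²·A²·K⁻²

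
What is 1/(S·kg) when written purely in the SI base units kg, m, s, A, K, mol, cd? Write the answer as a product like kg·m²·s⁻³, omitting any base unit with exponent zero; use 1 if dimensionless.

m²·s⁻³·A⁻²

S = 1/Ω (conductance is reciprocal resistance),
    = kg⁻¹·m⁻²·s³·A².
So S⁻¹ = kg·m²·s⁻³·A⁻².
Combining: S⁻¹·kg⁻¹ = (kg·m²·s⁻³·A⁻²) · kg⁻¹ = m²·s⁻³·A⁻².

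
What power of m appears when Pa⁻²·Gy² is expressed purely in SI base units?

6

Pa = N/m² (pressure = force per area),
    = kg·m⁻¹·s⁻².
So Pa⁻² = kg⁻²·m²·s⁴.
Gy = J/kg (absorbed dose = energy per mass),
    = m²·s⁻².
So Gy² = m⁴·s⁻⁴.
Combining: Pa⁻²·Gy² = (kg⁻²·m²·s⁴) · (m⁴·s⁻⁴) = kg⁻²·m⁶.
The exponent of m is 6.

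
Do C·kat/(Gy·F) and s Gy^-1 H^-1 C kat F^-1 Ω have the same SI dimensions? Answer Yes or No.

Yes

Left side:
  Gy = m²·s⁻².
  So Gy⁻¹ = m⁻²·s².
  C = s·A.
  kat = s⁻¹·mol.
  F = kg⁻¹·m⁻²·s⁴·A².
  So F⁻¹ = kg·m²·s⁻⁴·A⁻².
  Combining: Gy⁻¹·C·kat·F⁻¹ = (m⁻²·s²) · (s·A) · (s⁻¹·mol) · (kg·m²·s⁻⁴·A⁻²) = kg·s⁻²·A⁻¹·mol.
Right side:
  Gy = m²·s⁻².
  So Gy⁻¹ = m⁻²·s².
  H = kg·m²·s⁻²·A⁻².
  So H⁻¹ = kg⁻¹·m⁻²·s²·A².
  C = s·A.
  kat = s⁻¹·mol.
  F = kg⁻¹·m⁻²·s⁴·A².
  So F⁻¹ = kg·m²·s⁻⁴·A⁻².
  Ω = kg·m²·s⁻³·A⁻².
  Combining: s·Gy⁻¹·H⁻¹·C·kat·F⁻¹·Ω = s · (m⁻²·s²) · (kg⁻¹·m⁻²·s²·A²) · (s·A) · (s⁻¹·mol) · (kg·m²·s⁻⁴·A⁻²) · (kg·m²·s⁻³·A⁻²) = kg·s⁻²·A⁻¹·mol.
Both reduce to kg·s⁻²·A⁻¹·mol.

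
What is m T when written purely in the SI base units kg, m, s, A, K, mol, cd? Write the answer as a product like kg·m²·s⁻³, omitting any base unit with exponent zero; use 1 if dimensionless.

kg·m·s⁻²·A⁻¹

T = Wb/m² (flux density = flux per area),
    = kg·s⁻²·A⁻¹.
Combining: m·T = m · (kg·s⁻²·A⁻¹) = kg·m·s⁻²·A⁻¹.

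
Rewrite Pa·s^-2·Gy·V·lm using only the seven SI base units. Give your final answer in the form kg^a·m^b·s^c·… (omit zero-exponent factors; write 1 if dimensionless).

kg²·m³·s⁻⁹·A⁻¹·cd

Pa = N/m² (pressure = force per area),
    = kg·m⁻¹·s⁻².
Gy = J/kg (absorbed dose = energy per mass),
    = m²·s⁻².
V = W/A (potential = power per current),
    = kg·m²·s⁻³·A⁻¹.
lm = cd·sr = cd (luminous flux; sr is dimensionless).
Combining: Pa·s⁻²·Gy·V·lm = (kg·m⁻¹·s⁻²) · s⁻² · (m²·s⁻²) · (kg·m²·s⁻³·A⁻¹) · cd = kg²·m³·s⁻⁹·A⁻¹·cd.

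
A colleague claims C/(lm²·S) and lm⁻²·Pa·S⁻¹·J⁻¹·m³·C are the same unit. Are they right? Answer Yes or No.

Yes

Left side:
  lm = cd.
  So lm⁻² = cd⁻².
  S = kg⁻¹·m⁻²·s³·A².
  So S⁻¹ = kg·m²·s⁻³·A⁻².
  C = s·A.
  Combining: lm⁻²·S⁻¹·C = cd⁻² · (kg·m²·s⁻³·A⁻²) · (s·A) = kg·m²·s⁻²·A⁻¹·cd⁻².
Right side:
  lm = cd·sr = cd (luminous flux; sr is dimensionless).
  So lm⁻² = cd⁻².
  Pa = N/m² (pressure = force per area),
      = kg·m⁻¹·s⁻².
  S = 1/Ω (conductance is reciprocal resistance),
      = kg⁻¹·m⁻²·s³·A².
  So S⁻¹ = kg·m²·s⁻³·A⁻².
  J = N·m (work = force × distance),
      = kg·m²·s⁻².
  So J⁻¹ = kg⁻¹·m⁻²·s².
  C = A·s = s·A (charge = current × time).
  Combining: lm⁻²·Pa·S⁻¹·J⁻¹·m³·C = cd⁻² · (kg·m⁻¹·s⁻²) · (kg·m²·s⁻³·A⁻²) · (kg⁻¹·m⁻²·s²) · m³ · (s·A) = kg·m²·s⁻²·A⁻¹·cd⁻².
Both reduce to kg·m²·s⁻²·A⁻¹·cd⁻².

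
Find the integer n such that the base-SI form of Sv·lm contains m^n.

2

Sv = m²·s⁻².
lm = cd.
Combining: Sv·lm = (m²·s⁻²) · cd = m²·s⁻²·cd.
The exponent of m is 2.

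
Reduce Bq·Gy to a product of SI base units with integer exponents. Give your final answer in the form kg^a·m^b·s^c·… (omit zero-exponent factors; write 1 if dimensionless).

Bq = 1/s = s⁻¹ (activity is decays per second).
Gy = J/kg (absorbed dose = energy per mass),
    = m²·s⁻².
Combining: Bq·Gy = s⁻¹ · (m²·s⁻²) = m²·s⁻³.

m²·s⁻³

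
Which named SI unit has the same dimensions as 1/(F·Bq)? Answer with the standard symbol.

Ω

F = C/V (capacitance = charge per voltage),
    = A·s/(kg·m²·s⁻³·A⁻¹) (substituting C and V),
    = kg⁻¹·m⁻²·s⁴·A².
So F⁻¹ = kg·m²·s⁻⁴·A⁻².
Bq = 1/s = s⁻¹ (activity is decays per second).
So Bq⁻¹ = s.
Combining: F⁻¹·Bq⁻¹ = (kg·m²·s⁻⁴·A⁻²) · s = kg·m²·s⁻³·A⁻².
kg·m²·s⁻³·A⁻² is the base-SI form of the ohm.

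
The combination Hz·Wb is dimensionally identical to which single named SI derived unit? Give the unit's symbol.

Hz = s⁻¹.
Wb = kg·m²·s⁻²·A⁻¹.
Combining: Hz·Wb = s⁻¹ · (kg·m²·s⁻²·A⁻¹) = kg·m²·s⁻³·A⁻¹.
kg·m²·s⁻³·A⁻¹ is the base-SI form of the volt.

V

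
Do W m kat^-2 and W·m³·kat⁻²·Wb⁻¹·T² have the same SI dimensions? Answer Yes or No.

No

Left side:
  W = kg·m²·s⁻³.
  kat = s⁻¹·mol.
  So kat⁻² = s²·mol⁻².
  Combining: W·m·kat⁻² = (kg·m²·s⁻³) · m · (s²·mol⁻²) = kg·m³·s⁻¹·mol⁻².
Right side:
  W = J/s (power = energy per time),
      = kg·m²·s⁻³.
  kat = mol/s = s⁻¹·mol (catalytic activity).
  So kat⁻² = s²·mol⁻².
  Wb = V·s (flux: a volt is a weber per second),
      = kg·m²·s⁻²·A⁻¹.
  So Wb⁻¹ = kg⁻¹·m⁻²·s²·A.
  T = Wb/m² (flux density = flux per area),
      = kg·s⁻²·A⁻¹.
  So T² = kg²·s⁻⁴·A⁻².
  Combining: W·m³·kat⁻²·Wb⁻¹·T² = (kg·m²·s⁻³) · m³ · (s²·mol⁻²) · (kg⁻¹·m⁻²·s²·A) · (kg²·s⁻⁴·A⁻²) = kg²·m³·s⁻³·A⁻¹·mol⁻².
Left is kg·m³·s⁻¹·mol⁻²; right is kg²·m³·s⁻³·A⁻¹·mol⁻² — different.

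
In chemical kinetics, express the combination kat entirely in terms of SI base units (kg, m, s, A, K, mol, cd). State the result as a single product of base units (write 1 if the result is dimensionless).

s⁻¹·mol

kat = mol/s = s⁻¹·mol (catalytic activity).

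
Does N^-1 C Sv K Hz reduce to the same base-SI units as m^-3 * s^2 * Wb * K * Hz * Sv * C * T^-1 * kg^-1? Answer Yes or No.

Left side:
  N = kg·m·s⁻².
  So N⁻¹ = kg⁻¹·m⁻¹·s².
  C = s·A.
  Sv = m²·s⁻².
  Hz = s⁻¹.
  Combining: N⁻¹·C·Sv·K·Hz = (kg⁻¹·m⁻¹·s²) · (s·A) · (m²·s⁻²) · K · s⁻¹ = kg⁻¹·m·A·K.
Right side:
  Wb = kg·m²·s⁻²·A⁻¹.
  Hz = s⁻¹.
  Sv = m²·s⁻².
  C = s·A.
  T = kg·s⁻²·A⁻¹.
  So T⁻¹ = kg⁻¹·s²·A.
  Combining: m⁻³·s²·Wb·K·Hz·Sv·C·T⁻¹·kg⁻¹ = m⁻³ · s² · (kg·m²·s⁻²·A⁻¹) · K · s⁻¹ · (m²·s⁻²) · (s·A) · (kg⁻¹·s²·A) · kg⁻¹ = kg⁻¹·m·A·K.
Both reduce to kg⁻¹·m·A·K.

Yes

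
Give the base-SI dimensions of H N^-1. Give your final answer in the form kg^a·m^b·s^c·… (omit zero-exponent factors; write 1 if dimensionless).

m·A⁻²

H = kg·m²·s⁻²·A⁻².
N = kg·m·s⁻².
So N⁻¹ = kg⁻¹·m⁻¹·s².
Combining: H·N⁻¹ = (kg·m²·s⁻²·A⁻²) · (kg⁻¹·m⁻¹·s²) = m·A⁻².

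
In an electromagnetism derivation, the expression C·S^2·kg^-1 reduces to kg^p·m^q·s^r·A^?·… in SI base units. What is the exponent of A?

C = s·A.
S = kg⁻¹·m⁻²·s³·A².
So S² = kg⁻²·m⁻⁴·s⁶·A⁴.
Combining: C·S²·kg⁻¹ = (s·A) · (kg⁻²·m⁻⁴·s⁶·A⁴) · kg⁻¹ = kg⁻³·m⁻⁴·s⁷·A⁵.
The exponent of A is 5.

5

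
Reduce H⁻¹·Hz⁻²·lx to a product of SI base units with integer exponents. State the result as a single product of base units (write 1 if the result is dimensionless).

H = Wb/A (inductance = flux per current),
    = kg·m²·s⁻²·A⁻².
So H⁻¹ = kg⁻¹·m⁻²·s²·A².
Hz = 1/s = s⁻¹ (frequency is cycles per second).
So Hz⁻² = s².
lx = lm/m² (illuminance = luminous flux per area),
    = m⁻²·cd.
Combining: H⁻¹·Hz⁻²·lx = (kg⁻¹·m⁻²·s²·A²) · s² · (m⁻²·cd) = kg⁻¹·m⁻⁴·s⁴·A²·cd.

kg⁻¹·m⁻⁴·s⁴·A²·cd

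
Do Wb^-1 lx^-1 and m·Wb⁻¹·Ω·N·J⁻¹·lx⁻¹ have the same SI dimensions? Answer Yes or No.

Left side:
  Wb = V·s (flux: a volt is a weber per second),
      = kg·m²·s⁻²·A⁻¹.
  So Wb⁻¹ = kg⁻¹·m⁻²·s²·A.
  lx = lm/m² (illuminance = luminous flux per area),
      = m⁻²·cd.
  So lx⁻¹ = m²·cd⁻¹.
  Combining: Wb⁻¹·lx⁻¹ = (kg⁻¹·m⁻²·s²·A) · (m²·cd⁻¹) = kg⁻¹·s²·A·cd⁻¹.
Right side:
  Wb = V·s (flux: a volt is a weber per second),
      = kg·m²·s⁻²·A⁻¹.
  So Wb⁻¹ = kg⁻¹·m⁻²·s²·A.
  Ω = V/A (resistance = voltage per current),
      = kg·m²·s⁻³·A⁻².
  N = kg·m/s² = kg·m·s⁻² (force = mass × acceleration).
  J = N·m (work = force × distance),
      = kg·m²·s⁻².
  So J⁻¹ = kg⁻¹·m⁻²·s².
  lx = lm/m² (illuminance = luminous flux per area),
      = m⁻²·cd.
  So lx⁻¹ = m²·cd⁻¹.
  Combining: m·Wb⁻¹·Ω·N·J⁻¹·lx⁻¹ = m · (kg⁻¹·m⁻²·s²·A) · (kg·m²·s⁻³·A⁻²) · (kg·m·s⁻²) · (kg⁻¹·m⁻²·s²) · (m²·cd⁻¹) = m²·s⁻¹·A⁻¹·cd⁻¹.
Left is kg⁻¹·s²·A·cd⁻¹; right is m²·s⁻¹·A⁻¹·cd⁻¹ — different.

No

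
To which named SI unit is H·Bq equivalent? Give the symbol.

Ω

H = Wb/A (inductance = flux per current),
    = kg·m²·s⁻²·A⁻².
Bq = 1/s = s⁻¹ (activity is decays per second).
Combining: H·Bq = (kg·m²·s⁻²·A⁻²) · s⁻¹ = kg·m²·s⁻³·A⁻².
kg·m²·s⁻³·A⁻² is the base-SI form of the ohm.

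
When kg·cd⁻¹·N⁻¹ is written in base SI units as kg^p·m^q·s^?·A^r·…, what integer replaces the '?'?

2

N = kg·m·s⁻².
So N⁻¹ = kg⁻¹·m⁻¹·s².
Combining: kg·cd⁻¹·N⁻¹ = kg · cd⁻¹ · (kg⁻¹·m⁻¹·s²) = m⁻¹·s²·cd⁻¹.
The exponent of s is 2.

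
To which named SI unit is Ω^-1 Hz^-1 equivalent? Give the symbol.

F

Ω = kg·m²·s⁻³·A⁻².
So Ω⁻¹ = kg⁻¹·m⁻²·s³·A².
Hz = s⁻¹.
So Hz⁻¹ = s.
Combining: Ω⁻¹·Hz⁻¹ = (kg⁻¹·m⁻²·s³·A²) · s = kg⁻¹·m⁻²·s⁴·A².
kg⁻¹·m⁻²·s⁴·A² is the base-SI form of the farad.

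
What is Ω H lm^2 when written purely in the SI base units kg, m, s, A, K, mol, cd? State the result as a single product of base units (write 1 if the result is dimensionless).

Ω = V/A (resistance = voltage per current),
    = kg·m²·s⁻³·A⁻².
H = Wb/A (inductance = flux per current),
    = kg·m²·s⁻²·A⁻².
lm = cd·sr = cd (luminous flux; sr is dimensionless).
So lm² = cd².
Combining: Ω·H·lm² = (kg·m²·s⁻³·A⁻²) · (kg·m²·s⁻²·A⁻²) · cd² = kg²·m⁴·s⁻⁵·A⁻⁴·cd².

kg²·m⁴·s⁻⁵·A⁻⁴·cd²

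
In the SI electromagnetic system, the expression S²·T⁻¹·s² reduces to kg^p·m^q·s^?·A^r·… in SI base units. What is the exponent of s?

S = 1/Ω (conductance is reciprocal resistance),
    = kg⁻¹·m⁻²·s³·A².
So S² = kg⁻²·m⁻⁴·s⁶·A⁴.
T = Wb/m² (flux density = flux per area),
    = kg·s⁻²·A⁻¹.
So T⁻¹ = kg⁻¹·s²·A.
Combining: S²·T⁻¹·s² = (kg⁻²·m⁻⁴·s⁶·A⁴) · (kg⁻¹·s²·A) · s² = kg⁻³·m⁻⁴·s¹⁰·A⁵.
The exponent of s is 10.

10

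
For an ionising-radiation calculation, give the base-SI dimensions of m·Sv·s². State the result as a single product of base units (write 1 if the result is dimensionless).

m³

Sv = m²·s⁻².
Combining: m·Sv·s² = m · (m²·s⁻²) · s² = m³.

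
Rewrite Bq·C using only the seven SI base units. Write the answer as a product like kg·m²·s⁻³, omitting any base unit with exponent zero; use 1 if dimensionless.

A

Bq = 1/s = s⁻¹ (activity is decays per second).
C = A·s = s·A (charge = current × time).
Combining: Bq·C = s⁻¹ · (s·A) = A.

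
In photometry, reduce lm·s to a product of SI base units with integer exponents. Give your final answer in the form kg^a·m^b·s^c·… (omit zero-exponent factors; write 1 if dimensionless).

s·cd

lm = cd·sr = cd (luminous flux; sr is dimensionless).
Combining: lm·s = cd · s = s·cd.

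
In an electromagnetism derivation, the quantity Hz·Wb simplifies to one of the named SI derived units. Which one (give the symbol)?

Hz = 1/s = s⁻¹ (frequency is cycles per second).
Wb = V·s (flux: a volt is a weber per second),
    = kg·m²·s⁻²·A⁻¹.
Combining: Hz·Wb = s⁻¹ · (kg·m²·s⁻²·A⁻¹) = kg·m²·s⁻³·A⁻¹.
kg·m²·s⁻³·A⁻¹ is the base-SI form of the volt.

V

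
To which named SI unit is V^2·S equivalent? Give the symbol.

W

V = W/A (potential = power per current),
    = kg·m²·s⁻³·A⁻¹.
So V² = kg²·m⁴·s⁻⁶·A⁻².
S = 1/Ω (conductance is reciprocal resistance),
    = kg⁻¹·m⁻²·s³·A².
Combining: V²·S = (kg²·m⁴·s⁻⁶·A⁻²) · (kg⁻¹·m⁻²·s³·A²) = kg·m²·s⁻³.
kg·m²·s⁻³ is the base-SI form of the watt.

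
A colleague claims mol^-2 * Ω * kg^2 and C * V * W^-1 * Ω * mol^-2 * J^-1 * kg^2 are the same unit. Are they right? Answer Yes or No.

No

Left side:
  Ω = V/A (resistance = voltage per current),
      = kg·m²·s⁻³·A⁻².
  Combining: mol⁻²·Ω·kg² = mol⁻² · (kg·m²·s⁻³·A⁻²) · kg² = kg³·m²·s⁻³·A⁻²·mol⁻².
Right side:
  C = A·s = s·A (charge = current × time).
  V = W/A (potential = power per current),
      = kg·m²·s⁻³·A⁻¹.
  W = J/s (power = energy per time),
      = kg·m²·s⁻³.
  So W⁻¹ = kg⁻¹·m⁻²·s³.
  Ω = V/A (resistance = voltage per current),
      = kg·m²·s⁻³·A⁻².
  J = N·m (work = force × distance),
      = kg·m²·s⁻².
  So J⁻¹ = kg⁻¹·m⁻²·s².
  Combining: C·V·W⁻¹·Ω·mol⁻²·J⁻¹·kg² = (s·A) · (kg·m²·s⁻³·A⁻¹) · (kg⁻¹·m⁻²·s³) · (kg·m²·s⁻³·A⁻²) · mol⁻² · (kg⁻¹·m⁻²·s²) · kg² = kg²·A⁻²·mol⁻².
Left is kg³·m²·s⁻³·A⁻²·mol⁻²; right is kg²·A⁻²·mol⁻² — different.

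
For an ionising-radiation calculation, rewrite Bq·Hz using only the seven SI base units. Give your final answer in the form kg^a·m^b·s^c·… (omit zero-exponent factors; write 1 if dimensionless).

Bq = s⁻¹.
Hz = s⁻¹.
Combining: Bq·Hz = s⁻¹ · s⁻¹ = s⁻².

s⁻²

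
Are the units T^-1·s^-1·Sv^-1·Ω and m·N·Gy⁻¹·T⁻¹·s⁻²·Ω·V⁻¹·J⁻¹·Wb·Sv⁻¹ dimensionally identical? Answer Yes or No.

Left side:
  T = kg·s⁻²·A⁻¹.
  So T⁻¹ = kg⁻¹·s²·A.
  Sv = m²·s⁻².
  So Sv⁻¹ = m⁻²·s².
  Ω = kg·m²·s⁻³·A⁻².
  Combining: T⁻¹·s⁻¹·Sv⁻¹·Ω = (kg⁻¹·s²·A) · s⁻¹ · (m⁻²·s²) · (kg·m²·s⁻³·A⁻²) = A⁻¹.
Right side:
  N = kg·m/s² = kg·m·s⁻² (force = mass × acceleration).
  Gy = J/kg (absorbed dose = energy per mass),
      = m²·s⁻².
  So Gy⁻¹ = m⁻²·s².
  T = Wb/m² (flux density = flux per area),
      = kg·s⁻²·A⁻¹.
  So T⁻¹ = kg⁻¹·s²·A.
  Ω = V/A (resistance = voltage per current),
      = kg·m²·s⁻³·A⁻².
  V = W/A (potential = power per current),
      = kg·m²·s⁻³·A⁻¹.
  So V⁻¹ = kg⁻¹·m⁻²·s³·A.
  J = N·m (work = force × distance),
      = kg·m²·s⁻².
  So J⁻¹ = kg⁻¹·m⁻²·s².
  Wb = V·s (flux: a volt is a weber per second),
      = kg·m²·s⁻²·A⁻¹.
  Sv = J/kg (equivalent dose = energy per mass),
      = m²·s⁻².
  So Sv⁻¹ = m⁻²·s².
  Combining: m·N·Gy⁻¹·T⁻¹·s⁻²·Ω·V⁻¹·J⁻¹·Wb·Sv⁻¹ = m · (kg·m·s⁻²) · (m⁻²·s²) · (kg⁻¹·s²·A) · s⁻² · (kg·m²·s⁻³·A⁻²) · (kg⁻¹·m⁻²·s³·A) · (kg⁻¹·m⁻²·s²) · (kg·m²·s⁻²·A⁻¹) · (m⁻²·s²) = m⁻²·s²·A⁻¹.
Left is A⁻¹; right is m⁻²·s²·A⁻¹ — different.

No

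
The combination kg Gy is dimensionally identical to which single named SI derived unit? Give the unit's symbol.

Gy = m²·s⁻².
Combining: kg·Gy = kg · (m²·s⁻²) = kg·m²·s⁻².
kg·m²·s⁻² is the base-SI form of the joule.

J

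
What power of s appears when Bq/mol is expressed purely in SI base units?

Bq = 1/s = s⁻¹ (activity is decays per second).
Combining: mol⁻¹·Bq = mol⁻¹ · s⁻¹ = s⁻¹·mol⁻¹.
The exponent of s is -1.

-1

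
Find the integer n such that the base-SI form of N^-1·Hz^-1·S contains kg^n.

-2

N = kg·m/s² = kg·m·s⁻² (force = mass × acceleration).
So N⁻¹ = kg⁻¹·m⁻¹·s².
Hz = 1/s = s⁻¹ (frequency is cycles per second).
So Hz⁻¹ = s.
S = 1/Ω (conductance is reciprocal resistance),
    = kg⁻¹·m⁻²·s³·A².
Combining: N⁻¹·Hz⁻¹·S = (kg⁻¹·m⁻¹·s²) · s · (kg⁻¹·m⁻²·s³·A²) = kg⁻²·m⁻³·s⁶·A².
The exponent of kg is -2.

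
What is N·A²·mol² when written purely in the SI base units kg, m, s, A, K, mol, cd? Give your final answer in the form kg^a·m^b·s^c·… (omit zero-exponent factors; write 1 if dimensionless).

N = kg·m·s⁻².
Combining: N·A²·mol² = (kg·m·s⁻²) · A² · mol² = kg·m·s⁻²·A²·mol².

kg·m·s⁻²·A²·mol²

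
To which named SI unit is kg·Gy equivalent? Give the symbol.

Gy = m²·s⁻².
Combining: kg·Gy = kg · (m²·s⁻²) = kg·m²·s⁻².
kg·m²·s⁻² is the base-SI form of the joule.

J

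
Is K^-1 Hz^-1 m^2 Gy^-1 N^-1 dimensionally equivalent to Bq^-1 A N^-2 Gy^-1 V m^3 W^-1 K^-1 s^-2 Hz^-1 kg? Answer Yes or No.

No

Left side:
  Hz = 1/s = s⁻¹ (frequency is cycles per second).
  So Hz⁻¹ = s.
  Gy = J/kg (absorbed dose = energy per mass),
      = m²·s⁻².
  So Gy⁻¹ = m⁻²·s².
  N = kg·m/s² = kg·m·s⁻² (force = mass × acceleration).
  So N⁻¹ = kg⁻¹·m⁻¹·s².
  Combining: K⁻¹·Hz⁻¹·m²·Gy⁻¹·N⁻¹ = K⁻¹ · s · m² · (m⁻²·s²) · (kg⁻¹·m⁻¹·s²) = kg⁻¹·m⁻¹·s⁵·K⁻¹.
Right side:
  Bq = s⁻¹.
  So Bq⁻¹ = s.
  N = kg·m·s⁻².
  So N⁻² = kg⁻²·m⁻²·s⁴.
  Gy = m²·s⁻².
  So Gy⁻¹ = m⁻²·s².
  V = kg·m²·s⁻³·A⁻¹.
  W = kg·m²·s⁻³.
  So W⁻¹ = kg⁻¹·m⁻²·s³.
  Hz = s⁻¹.
  So Hz⁻¹ = s.
  Combining: Bq⁻¹·A·N⁻²·Gy⁻¹·V·m³·W⁻¹·K⁻¹·s⁻²·Hz⁻¹·kg = s · A · (kg⁻²·m⁻²·s⁴) · (m⁻²·s²) · (kg·m²·s⁻³·A⁻¹) · m³ · (kg⁻¹·m⁻²·s³) · K⁻¹ · s⁻² · s · kg = kg⁻¹·m⁻¹·s⁶·K⁻¹.
Left is kg⁻¹·m⁻¹·s⁵·K⁻¹; right is kg⁻¹·m⁻¹·s⁶·K⁻¹ — different.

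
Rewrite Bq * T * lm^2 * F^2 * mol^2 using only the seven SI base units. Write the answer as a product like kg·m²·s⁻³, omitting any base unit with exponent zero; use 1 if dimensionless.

Bq = s⁻¹.
T = kg·s⁻²·A⁻¹.
lm = cd.
So lm² = cd².
F = kg⁻¹·m⁻²·s⁴·A².
So F² = kg⁻²·m⁻⁴·s⁸·A⁴.
Combining: Bq·T·lm²·F²·mol² = s⁻¹ · (kg·s⁻²·A⁻¹) · cd² · (kg⁻²·m⁻⁴·s⁸·A⁴) · mol² = kg⁻¹·m⁻⁴·s⁵·A³·mol²·cd².

kg⁻¹·m⁻⁴·s⁵·A³·mol²·cd²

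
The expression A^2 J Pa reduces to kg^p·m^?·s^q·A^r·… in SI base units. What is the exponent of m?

1

J = kg·m²·s⁻².
Pa = kg·m⁻¹·s⁻².
Combining: A²·J·Pa = A² · (kg·m²·s⁻²) · (kg·m⁻¹·s⁻²) = kg²·m·s⁻⁴·A².
The exponent of m is 1.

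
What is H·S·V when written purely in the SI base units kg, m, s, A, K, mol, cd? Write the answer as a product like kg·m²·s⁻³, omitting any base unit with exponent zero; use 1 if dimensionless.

kg·m²·s⁻²·A⁻¹

H = Wb/A (inductance = flux per current),
    = kg·m²·s⁻²·A⁻².
S = 1/Ω (conductance is reciprocal resistance),
    = kg⁻¹·m⁻²·s³·A².
V = W/A (potential = power per current),
    = kg·m²·s⁻³·A⁻¹.
Combining: H·S·V = (kg·m²·s⁻²·A⁻²) · (kg⁻¹·m⁻²·s³·A²) · (kg·m²·s⁻³·A⁻¹) = kg·m²·s⁻²·A⁻¹.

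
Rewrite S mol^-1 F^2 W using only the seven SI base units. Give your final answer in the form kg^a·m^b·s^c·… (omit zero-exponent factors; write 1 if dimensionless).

kg⁻²·m⁻⁴·s⁸·A⁶·mol⁻¹

S = 1/Ω (conductance is reciprocal resistance),
    = kg⁻¹·m⁻²·s³·A².
F = C/V (capacitance = charge per voltage),
    = A·s/(kg·m²·s⁻³·A⁻¹) (substituting C and V),
    = kg⁻¹·m⁻²·s⁴·A².
So F² = kg⁻²·m⁻⁴·s⁸·A⁴.
W = J/s (power = energy per time),
    = kg·m²·s⁻³.
Combining: S·mol⁻¹·F²·W = (kg⁻¹·m⁻²·s³·A²) · mol⁻¹ · (kg⁻²·m⁻⁴·s⁸·A⁴) · (kg·m²·s⁻³) = kg⁻²·m⁻⁴·s⁸·A⁶·mol⁻¹.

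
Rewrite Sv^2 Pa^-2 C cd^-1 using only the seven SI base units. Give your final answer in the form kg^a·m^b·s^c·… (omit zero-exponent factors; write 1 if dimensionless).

kg⁻²·m⁶·s·A·cd⁻¹

Sv = m²·s⁻².
So Sv² = m⁴·s⁻⁴.
Pa = kg·m⁻¹·s⁻².
So Pa⁻² = kg⁻²·m²·s⁴.
C = s·A.
Combining: Sv²·Pa⁻²·C·cd⁻¹ = (m⁴·s⁻⁴) · (kg⁻²·m²·s⁴) · (s·A) · cd⁻¹ = kg⁻²·m⁶·s·A·cd⁻¹.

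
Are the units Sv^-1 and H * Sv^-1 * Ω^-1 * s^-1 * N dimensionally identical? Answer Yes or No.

No

Left side:
  Sv = m²·s⁻².
  So Sv⁻¹ = m⁻²·s².
Right side:
  H = kg·m²·s⁻²·A⁻².
  Sv = m²·s⁻².
  So Sv⁻¹ = m⁻²·s².
  Ω = kg·m²·s⁻³·A⁻².
  So Ω⁻¹ = kg⁻¹·m⁻²·s³·A².
  N = kg·m·s⁻².
  Combining: H·Sv⁻¹·Ω⁻¹·s⁻¹·N = (kg·m²·s⁻²·A⁻²) · (m⁻²·s²) · (kg⁻¹·m⁻²·s³·A²) · s⁻¹ · (kg·m·s⁻²) = kg·m⁻¹.
Left is m⁻²·s²; right is kg·m⁻¹ — different.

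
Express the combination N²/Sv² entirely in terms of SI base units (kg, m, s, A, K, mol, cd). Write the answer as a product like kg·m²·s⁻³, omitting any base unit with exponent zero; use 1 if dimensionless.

kg²·m⁻²

N = kg·m/s² = kg·m·s⁻² (force = mass × acceleration).
So N² = kg²·m²·s⁻⁴.
Sv = J/kg (equivalent dose = energy per mass),
    = m²·s⁻².
So Sv⁻² = m⁻⁴·s⁴.
Combining: N²·Sv⁻² = (kg²·m²·s⁻⁴) · (m⁻⁴·s⁴) = kg²·m⁻².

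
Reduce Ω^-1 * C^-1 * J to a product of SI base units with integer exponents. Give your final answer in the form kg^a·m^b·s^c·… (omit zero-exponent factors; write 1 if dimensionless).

A

Ω = kg·m²·s⁻³·A⁻².
So Ω⁻¹ = kg⁻¹·m⁻²·s³·A².
C = s·A.
So C⁻¹ = s⁻¹·A⁻¹.
J = kg·m²·s⁻².
Combining: Ω⁻¹·C⁻¹·J = (kg⁻¹·m⁻²·s³·A²) · (s⁻¹·A⁻¹) · (kg·m²·s⁻²) = A.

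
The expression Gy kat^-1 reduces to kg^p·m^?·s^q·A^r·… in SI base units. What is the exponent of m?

Gy = m²·s⁻².
kat = s⁻¹·mol.
So kat⁻¹ = s·mol⁻¹.
Combining: Gy·kat⁻¹ = (m²·s⁻²) · (s·mol⁻¹) = m²·s⁻¹·mol⁻¹.
The exponent of m is 2.

2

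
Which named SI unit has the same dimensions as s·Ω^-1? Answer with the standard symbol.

F

Ω = kg·m²·s⁻³·A⁻².
So Ω⁻¹ = kg⁻¹·m⁻²·s³·A².
Combining: s·Ω⁻¹ = s · (kg⁻¹·m⁻²·s³·A²) = kg⁻¹·m⁻²·s⁴·A².
kg⁻¹·m⁻²·s⁴·A² is the base-SI form of the farad.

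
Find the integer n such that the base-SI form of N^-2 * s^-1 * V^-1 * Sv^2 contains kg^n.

-3

N = kg·m·s⁻².
So N⁻² = kg⁻²·m⁻²·s⁴.
V = kg·m²·s⁻³·A⁻¹.
So V⁻¹ = kg⁻¹·m⁻²·s³·A.
Sv = m²·s⁻².
So Sv² = m⁴·s⁻⁴.
Combining: N⁻²·s⁻¹·V⁻¹·Sv² = (kg⁻²·m⁻²·s⁴) · s⁻¹ · (kg⁻¹·m⁻²·s³·A) · (m⁴·s⁻⁴) = kg⁻³·s²·A.
The exponent of kg is -3.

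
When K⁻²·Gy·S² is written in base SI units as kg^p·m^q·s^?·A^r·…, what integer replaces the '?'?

Gy = J/kg (absorbed dose = energy per mass),
    = m²·s⁻².
S = 1/Ω (conductance is reciprocal resistance),
    = kg⁻¹·m⁻²·s³·A².
So S² = kg⁻²·m⁻⁴·s⁶·A⁴.
Combining: K⁻²·Gy·S² = K⁻² · (m²·s⁻²) · (kg⁻²·m⁻⁴·s⁶·A⁴) = kg⁻²·m⁻²·s⁴·A⁴·K⁻².
The exponent of s is 4.

4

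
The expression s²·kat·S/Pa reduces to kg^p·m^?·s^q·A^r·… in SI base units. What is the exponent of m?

-1

Pa = N/m² (pressure = force per area),
    = kg·m⁻¹·s⁻².
So Pa⁻¹ = kg⁻¹·m·s².
kat = mol/s = s⁻¹·mol (catalytic activity).
S = 1/Ω (conductance is reciprocal resistance),
    = kg⁻¹·m⁻²·s³·A².
Combining: s²·Pa⁻¹·kat·S = s² · (kg⁻¹·m·s²) · (s⁻¹·mol) · (kg⁻¹·m⁻²·s³·A²) = kg⁻²·m⁻¹·s⁶·A²·mol.
The exponent of m is -1.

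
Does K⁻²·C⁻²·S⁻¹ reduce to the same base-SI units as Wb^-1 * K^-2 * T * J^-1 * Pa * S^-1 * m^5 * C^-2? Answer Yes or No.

Yes

Left side:
  C = A·s = s·A (charge = current × time).
  So C⁻² = s⁻²·A⁻².
  S = 1/Ω (conductance is reciprocal resistance),
      = kg⁻¹·m⁻²·s³·A².
  So S⁻¹ = kg·m²·s⁻³·A⁻².
  Combining: K⁻²·C⁻²·S⁻¹ = K⁻² · (s⁻²·A⁻²) · (kg·m²·s⁻³·A⁻²) = kg·m²·s⁻⁵·A⁻⁴·K⁻².
Right side:
  Wb = kg·m²·s⁻²·A⁻¹.
  So Wb⁻¹ = kg⁻¹·m⁻²·s²·A.
  T = kg·s⁻²·A⁻¹.
  J = kg·m²·s⁻².
  So J⁻¹ = kg⁻¹·m⁻²·s².
  Pa = kg·m⁻¹·s⁻².
  S = kg⁻¹·m⁻²·s³·A².
  So S⁻¹ = kg·m²·s⁻³·A⁻².
  C = s·A.
  So C⁻² = s⁻²·A⁻².
  Combining: Wb⁻¹·K⁻²·T·J⁻¹·Pa·S⁻¹·m⁵·C⁻² = (kg⁻¹·m⁻²·s²·A) · K⁻² · (kg·s⁻²·A⁻¹) · (kg⁻¹·m⁻²·s²) · (kg·m⁻¹·s⁻²) · (kg·m²·s⁻³·A⁻²) · m⁵ · (s⁻²·A⁻²) = kg·m²·s⁻⁵·A⁻⁴·K⁻².
Both reduce to kg·m²·s⁻⁵·A⁻⁴·K⁻².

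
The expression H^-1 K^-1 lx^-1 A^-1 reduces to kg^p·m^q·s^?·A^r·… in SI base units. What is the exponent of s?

H = Wb/A (inductance = flux per current),
    = kg·m²·s⁻²·A⁻².
So H⁻¹ = kg⁻¹·m⁻²·s²·A².
lx = lm/m² (illuminance = luminous flux per area),
    = m⁻²·cd.
So lx⁻¹ = m²·cd⁻¹.
Combining: H⁻¹·K⁻¹·lx⁻¹·A⁻¹ = (kg⁻¹·m⁻²·s²·A²) · K⁻¹ · (m²·cd⁻¹) · A⁻¹ = kg⁻¹·s²·A·K⁻¹·cd⁻¹.
The exponent of s is 2.

2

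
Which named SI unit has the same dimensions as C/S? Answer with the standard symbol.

C = s·A.
S = kg⁻¹·m⁻²·s³·A².
So S⁻¹ = kg·m²·s⁻³·A⁻².
Combining: C·S⁻¹ = (s·A) · (kg·m²·s⁻³·A⁻²) = kg·m²·s⁻²·A⁻¹.
kg·m²·s⁻²·A⁻¹ is the base-SI form of the weber.

Wb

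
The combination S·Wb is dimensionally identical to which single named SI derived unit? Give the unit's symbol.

S = kg⁻¹·m⁻²·s³·A².
Wb = kg·m²·s⁻²·A⁻¹.
Combining: S·Wb = (kg⁻¹·m⁻²·s³·A²) · (kg·m²·s⁻²·A⁻¹) = s·A.
s·A is the base-SI form of the coulomb.

C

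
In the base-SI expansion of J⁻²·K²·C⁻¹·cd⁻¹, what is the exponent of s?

J = N·m (work = force × distance),
    = kg·m²·s⁻².
So J⁻² = kg⁻²·m⁻⁴·s⁴.
C = A·s = s·A (charge = current × time).
So C⁻¹ = s⁻¹·A⁻¹.
Combining: J⁻²·K²·C⁻¹·cd⁻¹ = (kg⁻²·m⁻⁴·s⁴) · K² · (s⁻¹·A⁻¹) · cd⁻¹ = kg⁻²·m⁻⁴·s³·A⁻¹·K²·cd⁻¹.
The exponent of s is 3.

3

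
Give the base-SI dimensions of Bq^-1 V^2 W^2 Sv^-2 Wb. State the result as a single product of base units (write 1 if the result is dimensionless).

Bq = s⁻¹.
So Bq⁻¹ = s.
V = kg·m²·s⁻³·A⁻¹.
So V² = kg²·m⁴·s⁻⁶·A⁻².
W = kg·m²·s⁻³.
So W² = kg²·m⁴·s⁻⁶.
Sv = m²·s⁻².
So Sv⁻² = m⁻⁴·s⁴.
Wb = kg·m²·s⁻²·A⁻¹.
Combining: Bq⁻¹·V²·W²·Sv⁻²·Wb = s · (kg²·m⁴·s⁻⁶·A⁻²) · (kg²·m⁴·s⁻⁶) · (m⁻⁴·s⁴) · (kg·m²·s⁻²·A⁻¹) = kg⁵·m⁶·s⁻⁹·A⁻³.

kg⁵·m⁶·s⁻⁹·A⁻³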